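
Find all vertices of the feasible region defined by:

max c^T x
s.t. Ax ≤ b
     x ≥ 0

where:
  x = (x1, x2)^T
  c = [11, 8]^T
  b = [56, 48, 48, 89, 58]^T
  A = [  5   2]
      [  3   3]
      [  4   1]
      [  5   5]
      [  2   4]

(0, 0), (11.2, 0), (8, 8), (3, 13), (0, 14.5)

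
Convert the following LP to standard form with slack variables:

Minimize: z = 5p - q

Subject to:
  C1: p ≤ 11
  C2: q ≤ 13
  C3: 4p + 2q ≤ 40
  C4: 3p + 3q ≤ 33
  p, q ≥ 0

min z = 5p - q

s.t.
  p + s1 = 11
  q + s2 = 13
  4p + 2q + s3 = 40
  3p + 3q + s4 = 33
  p, q, s1, s2, s3, s4 ≥ 0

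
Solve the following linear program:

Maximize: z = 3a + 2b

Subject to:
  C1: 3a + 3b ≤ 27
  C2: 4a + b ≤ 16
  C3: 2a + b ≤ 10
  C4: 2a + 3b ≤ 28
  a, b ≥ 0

Evaluate the objective at each vertex of the feasible region:
  z(0, 0) = 0
  z(4, 0) = 12
  z(3, 4) = 17
  z(1, 8) = 19  ←
  z(0, 9) = 18
The maximum is at a = 1, b = 8.

a = 1, b = 8, z = 19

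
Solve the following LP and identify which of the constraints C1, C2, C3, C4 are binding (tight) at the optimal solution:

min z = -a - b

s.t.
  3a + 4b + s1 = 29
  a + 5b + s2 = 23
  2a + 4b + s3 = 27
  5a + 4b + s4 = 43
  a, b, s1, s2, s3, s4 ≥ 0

At a = 7, b = 2, compute slack b - a·x for each constraint:
  C1: 29 − 29 = 0  (binding)
  C2: 23 − 17 = 6  (slack)
  C3: 27 − 22 = 5  (slack)
  C4: 43 − 43 = 0  (binding)

Optimal: a = 7, b = 2
Binding: C1, C4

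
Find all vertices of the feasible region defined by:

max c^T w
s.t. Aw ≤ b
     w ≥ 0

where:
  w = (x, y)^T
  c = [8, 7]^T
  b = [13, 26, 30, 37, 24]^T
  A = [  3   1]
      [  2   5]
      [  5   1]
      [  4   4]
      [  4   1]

(0, 0), (4.333, 0), (3, 4), (0, 5.2)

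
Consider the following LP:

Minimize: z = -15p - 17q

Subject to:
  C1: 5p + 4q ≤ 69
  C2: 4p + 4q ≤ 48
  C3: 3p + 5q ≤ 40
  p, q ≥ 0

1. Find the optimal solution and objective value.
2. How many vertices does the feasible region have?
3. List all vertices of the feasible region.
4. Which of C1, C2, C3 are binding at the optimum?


1. p = 10, q = 2, z = -184
2. 4
3. (0, 0), (12, 0), (10, 2), (0, 8)
4. C2, C3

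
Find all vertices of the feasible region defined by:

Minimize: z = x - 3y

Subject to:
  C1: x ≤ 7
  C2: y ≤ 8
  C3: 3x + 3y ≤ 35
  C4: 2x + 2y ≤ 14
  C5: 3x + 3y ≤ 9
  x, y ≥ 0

(0, 0), (3, 0), (0, 3)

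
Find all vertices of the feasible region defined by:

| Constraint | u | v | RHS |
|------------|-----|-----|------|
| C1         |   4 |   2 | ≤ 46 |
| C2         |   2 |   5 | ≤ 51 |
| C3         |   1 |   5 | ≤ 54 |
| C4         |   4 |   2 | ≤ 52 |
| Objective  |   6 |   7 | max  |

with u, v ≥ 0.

(0, 0), (11.5, 0), (8, 7), (0, 10.2)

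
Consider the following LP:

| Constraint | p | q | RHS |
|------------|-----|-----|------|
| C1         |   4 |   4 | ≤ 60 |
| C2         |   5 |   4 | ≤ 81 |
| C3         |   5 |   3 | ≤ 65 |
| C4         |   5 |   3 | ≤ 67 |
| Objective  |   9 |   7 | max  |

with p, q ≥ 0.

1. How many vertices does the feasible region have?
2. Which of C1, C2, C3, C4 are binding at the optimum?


1. 4
2. C1, C3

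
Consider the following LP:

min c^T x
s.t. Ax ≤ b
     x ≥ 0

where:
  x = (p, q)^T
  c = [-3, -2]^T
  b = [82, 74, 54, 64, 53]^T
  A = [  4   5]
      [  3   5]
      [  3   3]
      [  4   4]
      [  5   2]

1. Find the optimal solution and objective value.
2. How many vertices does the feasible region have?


1. p = 7, q = 9, z = -39
2. 5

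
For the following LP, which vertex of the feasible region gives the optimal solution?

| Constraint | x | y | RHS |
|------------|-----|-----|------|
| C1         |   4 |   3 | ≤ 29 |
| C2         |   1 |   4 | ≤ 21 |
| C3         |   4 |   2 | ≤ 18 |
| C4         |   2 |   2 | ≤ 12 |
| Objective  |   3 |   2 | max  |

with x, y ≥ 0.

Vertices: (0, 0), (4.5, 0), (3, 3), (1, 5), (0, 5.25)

Evaluate the objective at each vertex of the feasible region:
  z(0, 0) = 0
  z(4.5, 0) = 13.5
  z(3, 3) = 15  ←
  z(1, 5) = 13
  z(0, 5.25) = 10.5
The maximum is at x = 3, y = 3.

(3, 3)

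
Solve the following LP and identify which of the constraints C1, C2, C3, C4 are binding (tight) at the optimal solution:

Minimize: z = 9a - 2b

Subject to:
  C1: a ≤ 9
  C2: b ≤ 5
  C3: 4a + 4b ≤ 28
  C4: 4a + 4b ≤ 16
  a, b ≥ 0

At a = 0, b = 4, compute slack b - a·x for each constraint:
  C1: 9 − 0 = 9  (slack)
  C2: 5 − 4 = 1  (slack)
  C3: 28 − 16 = 12  (slack)
  C4: 16 − 16 = 0  (binding)

Optimal: a = 0, b = 4
Binding: C4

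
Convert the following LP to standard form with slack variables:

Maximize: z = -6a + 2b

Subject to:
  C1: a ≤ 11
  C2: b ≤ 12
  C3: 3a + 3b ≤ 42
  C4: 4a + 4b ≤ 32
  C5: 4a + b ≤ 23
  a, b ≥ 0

max z = -6a + 2b

s.t.
  a + s1 = 11
  b + s2 = 12
  3a + 3b + s3 = 42
  4a + 4b + s4 = 32
  4a + b + s5 = 23
  a, b, s1, s2, s3, s4, s5 ≥ 0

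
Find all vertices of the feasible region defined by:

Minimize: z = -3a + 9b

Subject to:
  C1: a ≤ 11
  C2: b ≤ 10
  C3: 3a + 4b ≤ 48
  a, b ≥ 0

(0, 0), (11, 0), (11, 3.75), (2.667, 10), (0, 10)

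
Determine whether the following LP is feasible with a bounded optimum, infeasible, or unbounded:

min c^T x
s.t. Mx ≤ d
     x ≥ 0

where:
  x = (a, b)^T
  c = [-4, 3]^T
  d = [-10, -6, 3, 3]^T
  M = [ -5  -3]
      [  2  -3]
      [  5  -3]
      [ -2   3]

Infeasible (no feasible solution exists)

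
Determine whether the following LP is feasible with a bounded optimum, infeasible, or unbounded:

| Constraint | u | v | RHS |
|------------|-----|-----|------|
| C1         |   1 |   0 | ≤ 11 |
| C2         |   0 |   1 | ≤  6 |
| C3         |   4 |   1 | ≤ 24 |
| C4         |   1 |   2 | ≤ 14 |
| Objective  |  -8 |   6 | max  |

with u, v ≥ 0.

Feasible with a bounded optimal solution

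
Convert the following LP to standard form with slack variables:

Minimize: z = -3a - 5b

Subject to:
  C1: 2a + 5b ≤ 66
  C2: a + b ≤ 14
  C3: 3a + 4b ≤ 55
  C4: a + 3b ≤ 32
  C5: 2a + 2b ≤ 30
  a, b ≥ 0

min z = -3a - 5b

s.t.
  2a + 5b + s1 = 66
  a + b + s2 = 14
  3a + 4b + s3 = 55
  a + 3b + s4 = 32
  2a + 2b + s5 = 30
  a, b, s1, s2, s3, s4, s5 ≥ 0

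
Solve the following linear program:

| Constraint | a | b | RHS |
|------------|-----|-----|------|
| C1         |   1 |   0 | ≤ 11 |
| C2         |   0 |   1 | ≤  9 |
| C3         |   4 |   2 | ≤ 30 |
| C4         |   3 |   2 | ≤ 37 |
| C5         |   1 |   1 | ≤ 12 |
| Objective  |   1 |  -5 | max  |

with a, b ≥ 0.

Evaluate the objective at each vertex of the feasible region:
  z(0, 0) = 0
  z(7.5, 0) = 7.5  ←
  z(3, 9) = -42
  z(0, 9) = -45
The maximum is at a = 7.5, b = 0.

a = 7.5, b = 0, z = 7.5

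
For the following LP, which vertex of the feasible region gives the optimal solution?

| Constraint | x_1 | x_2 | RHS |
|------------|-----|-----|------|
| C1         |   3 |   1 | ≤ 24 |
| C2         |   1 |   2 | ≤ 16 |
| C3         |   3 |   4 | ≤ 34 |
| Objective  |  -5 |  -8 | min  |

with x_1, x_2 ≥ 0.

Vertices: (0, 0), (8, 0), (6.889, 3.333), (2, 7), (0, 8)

Evaluate the objective at each vertex of the feasible region:
  z(0, 0) = 0
  z(8, 0) = -40
  z(6.889, 3.333) = -61.11
  z(2, 7) = -66  ←
  z(0, 8) = -64
The minimum is at x_1 = 2, x_2 = 7.

(2, 7)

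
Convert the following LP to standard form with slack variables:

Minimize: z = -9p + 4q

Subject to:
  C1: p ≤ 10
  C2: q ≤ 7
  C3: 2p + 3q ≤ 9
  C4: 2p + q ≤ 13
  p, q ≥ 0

min z = -9p + 4q

s.t.
  p + s1 = 10
  q + s2 = 7
  2p + 3q + s3 = 9
  2p + q + s4 = 13
  p, q, s1, s2, s3, s4 ≥ 0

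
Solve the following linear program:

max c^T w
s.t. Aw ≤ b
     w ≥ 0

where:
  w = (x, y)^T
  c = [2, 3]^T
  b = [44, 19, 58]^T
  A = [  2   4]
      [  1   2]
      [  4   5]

Evaluate the objective at each vertex of the feasible region:
  z(0, 0) = 0
  z(14.5, 0) = 29
  z(7, 6) = 32  ←
  z(0, 9.5) = 28.5
The maximum is at x = 7, y = 6.

x = 7, y = 6, z = 32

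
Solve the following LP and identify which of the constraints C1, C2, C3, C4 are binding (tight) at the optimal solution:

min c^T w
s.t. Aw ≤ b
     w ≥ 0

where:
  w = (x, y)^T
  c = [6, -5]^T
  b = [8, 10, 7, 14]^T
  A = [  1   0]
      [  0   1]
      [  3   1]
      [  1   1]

At x = 0, y = 7, compute slack b - a·x for each constraint:
  C1: 8 − 0 = 8  (slack)
  C2: 10 − 7 = 3  (slack)
  C3: 7 − 7 = 0  (binding)
  C4: 14 − 7 = 7  (slack)

Optimal: x = 0, y = 7
Binding: C3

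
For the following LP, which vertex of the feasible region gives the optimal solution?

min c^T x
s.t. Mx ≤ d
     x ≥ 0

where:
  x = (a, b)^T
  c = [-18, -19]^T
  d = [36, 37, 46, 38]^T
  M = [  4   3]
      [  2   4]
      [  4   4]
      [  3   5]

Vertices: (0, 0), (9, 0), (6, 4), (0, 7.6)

Evaluate the objective at each vertex of the feasible region:
  z(0, 0) = 0
  z(9, 0) = -162
  z(6, 4) = -184  ←
  z(0, 7.6) = -144.4
The minimum is at a = 6, b = 4.

(6, 4)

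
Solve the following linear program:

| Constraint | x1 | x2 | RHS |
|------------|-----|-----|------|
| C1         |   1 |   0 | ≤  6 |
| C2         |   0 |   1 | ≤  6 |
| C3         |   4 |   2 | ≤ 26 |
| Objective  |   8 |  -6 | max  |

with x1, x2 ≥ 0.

Evaluate the objective at each vertex of the feasible region:
  z(0, 0) = 0
  z(6, 0) = 48  ←
  z(6, 1) = 42
  z(3.5, 6) = -8
  z(0, 6) = -36
The maximum is at x1 = 6, x2 = 0.

x1 = 6, x2 = 0, z = 48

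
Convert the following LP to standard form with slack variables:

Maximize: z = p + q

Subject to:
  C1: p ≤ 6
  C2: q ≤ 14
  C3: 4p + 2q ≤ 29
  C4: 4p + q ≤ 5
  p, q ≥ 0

max z = p + q

s.t.
  p + s1 = 6
  q + s2 = 14
  4p + 2q + s3 = 29
  4p + q + s4 = 5
  p, q, s1, s2, s3, s4 ≥ 0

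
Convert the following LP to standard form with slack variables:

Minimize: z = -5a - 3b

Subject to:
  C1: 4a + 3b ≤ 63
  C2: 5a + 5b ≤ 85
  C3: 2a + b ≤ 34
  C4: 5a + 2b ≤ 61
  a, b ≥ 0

min z = -5a - 3b

s.t.
  4a + 3b + s1 = 63
  5a + 5b + s2 = 85
  2a + b + s3 = 34
  5a + 2b + s4 = 61
  a, b, s1, s2, s3, s4 ≥ 0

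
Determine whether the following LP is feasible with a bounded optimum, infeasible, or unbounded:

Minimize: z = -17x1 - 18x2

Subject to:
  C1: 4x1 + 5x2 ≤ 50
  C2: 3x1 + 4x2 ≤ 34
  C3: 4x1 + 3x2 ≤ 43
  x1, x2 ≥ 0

Feasible with a bounded optimal solution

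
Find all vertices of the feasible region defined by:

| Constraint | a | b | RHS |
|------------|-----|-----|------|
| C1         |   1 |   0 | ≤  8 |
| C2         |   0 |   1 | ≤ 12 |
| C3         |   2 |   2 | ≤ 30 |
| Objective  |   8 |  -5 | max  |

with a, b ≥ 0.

(0, 0), (8, 0), (8, 7), (3, 12), (0, 12)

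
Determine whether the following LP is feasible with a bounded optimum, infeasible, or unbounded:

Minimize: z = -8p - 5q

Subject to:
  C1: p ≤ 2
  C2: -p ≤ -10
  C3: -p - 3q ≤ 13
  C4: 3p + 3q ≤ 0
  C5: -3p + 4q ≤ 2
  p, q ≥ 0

Infeasible (no feasible solution exists)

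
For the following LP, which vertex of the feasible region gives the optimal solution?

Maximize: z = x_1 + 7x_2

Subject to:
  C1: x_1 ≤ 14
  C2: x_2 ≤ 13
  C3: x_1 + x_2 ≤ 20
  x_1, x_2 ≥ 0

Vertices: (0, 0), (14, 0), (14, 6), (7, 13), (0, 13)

Evaluate the objective at each vertex of the feasible region:
  z(0, 0) = 0
  z(14, 0) = 14
  z(14, 6) = 56
  z(7, 13) = 98  ←
  z(0, 13) = 91
The maximum is at x_1 = 7, x_2 = 13.

(7, 13)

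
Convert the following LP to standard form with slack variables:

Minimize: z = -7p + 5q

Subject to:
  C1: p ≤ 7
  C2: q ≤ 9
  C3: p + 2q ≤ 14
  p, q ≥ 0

min z = -7p + 5q

s.t.
  p + s1 = 7
  q + s2 = 9
  p + 2q + s3 = 14
  p, q, s1, s2, s3 ≥ 0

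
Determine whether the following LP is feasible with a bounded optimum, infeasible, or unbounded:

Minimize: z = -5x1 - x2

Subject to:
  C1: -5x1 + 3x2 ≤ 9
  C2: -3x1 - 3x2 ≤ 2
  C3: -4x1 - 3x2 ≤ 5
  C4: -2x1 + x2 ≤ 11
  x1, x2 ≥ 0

Unbounded (objective can decrease without bound)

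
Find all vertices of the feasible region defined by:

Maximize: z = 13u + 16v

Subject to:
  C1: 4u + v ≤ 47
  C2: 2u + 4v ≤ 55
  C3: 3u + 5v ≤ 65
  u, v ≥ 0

(0, 0), (11.75, 0), (10, 7), (0, 13)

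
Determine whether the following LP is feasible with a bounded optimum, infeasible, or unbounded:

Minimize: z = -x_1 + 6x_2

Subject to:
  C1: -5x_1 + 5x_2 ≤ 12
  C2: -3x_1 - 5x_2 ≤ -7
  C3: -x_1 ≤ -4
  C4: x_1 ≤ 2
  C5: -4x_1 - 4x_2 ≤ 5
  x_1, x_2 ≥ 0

Infeasible (no feasible solution exists)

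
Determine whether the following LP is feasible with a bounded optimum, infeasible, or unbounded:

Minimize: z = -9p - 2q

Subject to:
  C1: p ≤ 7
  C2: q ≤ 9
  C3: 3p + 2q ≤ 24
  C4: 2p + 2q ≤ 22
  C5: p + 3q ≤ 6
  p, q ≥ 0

Feasible with a bounded optimal solution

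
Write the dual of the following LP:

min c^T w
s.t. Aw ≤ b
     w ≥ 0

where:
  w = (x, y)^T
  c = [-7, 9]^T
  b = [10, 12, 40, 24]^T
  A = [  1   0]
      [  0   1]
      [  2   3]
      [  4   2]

Primal min cᵀx s.t. Ax ≤ b, x ≥ 0  →  Dual max −bᵀy s.t. Aᵀy ≥ −c, y ≥ 0.

Maximize: z = -10y1 - 12y2 - 40y3 - 24y4

Subject to:
  y1 + 2y3 + 4y4 ≥ 7
  y2 + 3y3 + 2y4 ≥ -9
  y1, y2, y3, y4 ≥ 0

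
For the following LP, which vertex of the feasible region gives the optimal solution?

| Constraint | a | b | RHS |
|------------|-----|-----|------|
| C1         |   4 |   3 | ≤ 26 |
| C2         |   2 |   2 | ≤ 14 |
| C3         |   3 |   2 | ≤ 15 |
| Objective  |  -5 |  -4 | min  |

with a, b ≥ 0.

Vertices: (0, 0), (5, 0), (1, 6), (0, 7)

Evaluate the objective at each vertex of the feasible region:
  z(0, 0) = 0
  z(5, 0) = -25
  z(1, 6) = -29  ←
  z(0, 7) = -28
The minimum is at a = 1, b = 6.

(1, 6)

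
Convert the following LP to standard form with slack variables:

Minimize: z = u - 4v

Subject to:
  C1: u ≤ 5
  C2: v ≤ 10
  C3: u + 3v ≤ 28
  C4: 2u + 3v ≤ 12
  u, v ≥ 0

min z = u - 4v

s.t.
  u + s1 = 5
  v + s2 = 10
  u + 3v + s3 = 28
  2u + 3v + s4 = 12
  u, v, s1, s2, s3, s4 ≥ 0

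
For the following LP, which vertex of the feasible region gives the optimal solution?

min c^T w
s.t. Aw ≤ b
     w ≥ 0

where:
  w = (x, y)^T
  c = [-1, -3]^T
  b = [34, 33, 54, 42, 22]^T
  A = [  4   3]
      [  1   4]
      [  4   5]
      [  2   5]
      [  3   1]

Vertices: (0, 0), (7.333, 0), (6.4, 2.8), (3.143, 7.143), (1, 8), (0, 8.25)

Evaluate the objective at each vertex of the feasible region:
  z(0, 0) = 0
  z(7.333, 0) = -7.333
  z(6.4, 2.8) = -14.8
  z(3.143, 7.143) = -24.57
  z(1, 8) = -25  ←
  z(0, 8.25) = -24.75
The minimum is at x = 1, y = 8.

(1, 8)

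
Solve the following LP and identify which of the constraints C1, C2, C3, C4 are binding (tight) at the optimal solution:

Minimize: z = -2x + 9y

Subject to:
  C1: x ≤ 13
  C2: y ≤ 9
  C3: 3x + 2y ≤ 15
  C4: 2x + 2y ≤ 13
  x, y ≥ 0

At x = 5, y = 0, compute slack b - a·x for each constraint:
  C1: 13 − 5 = 8  (slack)
  C2: 9 − 0 = 9  (slack)
  C3: 15 − 15 = 0  (binding)
  C4: 13 − 10 = 3  (slack)

Optimal: x = 5, y = 0
Binding: C3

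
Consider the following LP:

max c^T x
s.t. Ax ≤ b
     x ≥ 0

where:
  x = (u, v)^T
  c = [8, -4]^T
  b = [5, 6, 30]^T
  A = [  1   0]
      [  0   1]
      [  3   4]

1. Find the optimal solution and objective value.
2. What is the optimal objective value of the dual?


1. u = 5, v = 0, z = 40
2. 40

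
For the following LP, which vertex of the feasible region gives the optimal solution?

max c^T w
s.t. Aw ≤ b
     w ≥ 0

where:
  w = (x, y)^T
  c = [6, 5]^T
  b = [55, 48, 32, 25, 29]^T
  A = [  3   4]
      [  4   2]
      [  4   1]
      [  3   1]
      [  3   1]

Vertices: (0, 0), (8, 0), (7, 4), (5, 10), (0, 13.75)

Evaluate the objective at each vertex of the feasible region:
  z(0, 0) = 0
  z(8, 0) = 48
  z(7, 4) = 62
  z(5, 10) = 80  ←
  z(0, 13.75) = 68.75
The maximum is at x = 5, y = 10.

(5, 10)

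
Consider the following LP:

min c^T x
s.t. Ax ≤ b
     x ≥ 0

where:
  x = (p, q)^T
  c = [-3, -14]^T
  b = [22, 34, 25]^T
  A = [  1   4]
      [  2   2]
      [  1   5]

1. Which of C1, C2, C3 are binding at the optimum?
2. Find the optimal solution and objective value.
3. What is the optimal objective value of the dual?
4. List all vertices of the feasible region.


1. C1, C3
2. p = 10, q = 3, z = -72
3. -72
4. (0, 0), (17, 0), (15.33, 1.667), (10, 3), (0, 5)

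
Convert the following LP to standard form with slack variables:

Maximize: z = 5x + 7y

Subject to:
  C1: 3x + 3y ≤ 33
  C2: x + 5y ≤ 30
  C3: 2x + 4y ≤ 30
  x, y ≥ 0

max z = 5x + 7y

s.t.
  3x + 3y + s1 = 33
  x + 5y + s2 = 30
  2x + 4y + s3 = 30
  x, y, s1, s2, s3 ≥ 0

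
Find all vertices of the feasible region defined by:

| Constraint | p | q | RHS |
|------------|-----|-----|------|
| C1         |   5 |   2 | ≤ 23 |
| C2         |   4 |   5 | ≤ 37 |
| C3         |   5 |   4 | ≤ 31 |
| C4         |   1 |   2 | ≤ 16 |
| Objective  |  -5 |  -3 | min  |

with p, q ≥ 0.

(0, 0), (4.6, 0), (3, 4), (0.7778, 6.778), (0, 7.4)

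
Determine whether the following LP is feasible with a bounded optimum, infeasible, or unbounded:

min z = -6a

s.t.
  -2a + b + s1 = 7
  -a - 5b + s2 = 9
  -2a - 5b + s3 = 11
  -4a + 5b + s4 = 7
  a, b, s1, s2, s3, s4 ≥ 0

Unbounded (objective can decrease without bound)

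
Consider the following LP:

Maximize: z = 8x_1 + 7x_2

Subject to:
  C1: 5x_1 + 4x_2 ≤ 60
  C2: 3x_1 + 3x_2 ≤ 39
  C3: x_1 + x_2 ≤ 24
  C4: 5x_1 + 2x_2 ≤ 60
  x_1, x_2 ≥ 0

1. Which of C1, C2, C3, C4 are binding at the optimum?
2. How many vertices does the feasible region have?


1. C1, C2
2. 4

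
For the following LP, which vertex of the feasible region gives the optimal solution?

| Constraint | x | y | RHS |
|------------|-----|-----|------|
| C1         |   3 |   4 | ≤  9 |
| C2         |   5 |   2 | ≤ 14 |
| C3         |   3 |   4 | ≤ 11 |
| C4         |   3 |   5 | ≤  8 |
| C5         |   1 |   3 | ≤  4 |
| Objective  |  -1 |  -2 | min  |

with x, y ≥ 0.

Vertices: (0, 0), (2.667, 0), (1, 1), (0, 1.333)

Evaluate the objective at each vertex of the feasible region:
  z(0, 0) = 0
  z(2.667, 0) = -2.667
  z(1, 1) = -3  ←
  z(0, 1.333) = -2.667
The minimum is at x = 1, y = 1.

(1, 1)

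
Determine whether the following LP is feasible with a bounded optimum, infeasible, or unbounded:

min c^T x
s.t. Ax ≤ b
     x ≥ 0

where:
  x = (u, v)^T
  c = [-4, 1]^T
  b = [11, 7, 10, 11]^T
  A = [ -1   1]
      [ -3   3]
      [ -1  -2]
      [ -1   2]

Unbounded (objective can decrease without bound)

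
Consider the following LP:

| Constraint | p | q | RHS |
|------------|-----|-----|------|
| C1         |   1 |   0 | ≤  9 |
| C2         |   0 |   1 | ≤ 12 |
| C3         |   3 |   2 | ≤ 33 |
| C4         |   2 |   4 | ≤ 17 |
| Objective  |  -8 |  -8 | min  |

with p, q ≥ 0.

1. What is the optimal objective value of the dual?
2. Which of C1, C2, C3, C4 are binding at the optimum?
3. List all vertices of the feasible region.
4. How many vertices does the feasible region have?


1. -68
2. C4
3. (0, 0), (8.5, 0), (0, 4.25)
4. 3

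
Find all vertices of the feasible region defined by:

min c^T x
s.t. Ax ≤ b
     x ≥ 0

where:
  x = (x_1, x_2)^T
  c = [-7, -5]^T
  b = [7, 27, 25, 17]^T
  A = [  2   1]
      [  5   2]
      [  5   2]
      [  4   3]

(0, 0), (3.5, 0), (2, 3), (0, 5.667)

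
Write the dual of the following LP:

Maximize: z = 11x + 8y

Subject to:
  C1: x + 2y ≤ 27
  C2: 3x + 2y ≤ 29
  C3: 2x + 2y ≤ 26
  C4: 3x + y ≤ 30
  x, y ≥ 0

Primal max cᵀx s.t. Ax ≤ b, x ≥ 0  →  Dual min bᵀy s.t. Aᵀy ≥ c, y ≥ 0.

Minimize: z = 27y1 + 29y2 + 26y3 + 30y4

Subject to:
  y1 + 3y2 + 2y3 + 3y4 ≥ 11
  2y1 + 2y2 + 2y3 + y4 ≥ 8
  y1, y2, y3, y4 ≥ 0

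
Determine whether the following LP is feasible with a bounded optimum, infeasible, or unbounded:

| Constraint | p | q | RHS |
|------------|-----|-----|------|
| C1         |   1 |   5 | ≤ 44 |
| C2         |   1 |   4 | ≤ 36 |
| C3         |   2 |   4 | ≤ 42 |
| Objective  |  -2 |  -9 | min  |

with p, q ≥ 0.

Feasible with a bounded optimal solution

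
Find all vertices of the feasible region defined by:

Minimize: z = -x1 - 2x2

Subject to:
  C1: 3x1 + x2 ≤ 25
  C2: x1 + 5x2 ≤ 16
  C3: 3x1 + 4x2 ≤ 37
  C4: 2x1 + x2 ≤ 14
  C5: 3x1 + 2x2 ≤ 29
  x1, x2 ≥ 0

(0, 0), (7, 0), (6, 2), (0, 3.2)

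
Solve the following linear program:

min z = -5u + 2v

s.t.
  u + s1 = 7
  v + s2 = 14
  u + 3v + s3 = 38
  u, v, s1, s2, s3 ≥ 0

Evaluate the objective at each vertex of the feasible region:
  z(0, 0) = 0
  z(7, 0) = -35  ←
  z(7, 10.33) = -14.33
  z(0, 12.67) = 25.33
The minimum is at u = 7, v = 0.

u = 7, v = 0, z = -35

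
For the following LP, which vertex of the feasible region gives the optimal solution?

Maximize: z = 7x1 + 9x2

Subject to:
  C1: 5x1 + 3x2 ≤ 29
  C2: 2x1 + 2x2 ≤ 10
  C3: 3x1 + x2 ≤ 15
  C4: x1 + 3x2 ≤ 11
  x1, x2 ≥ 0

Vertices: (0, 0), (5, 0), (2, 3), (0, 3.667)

Evaluate the objective at each vertex of the feasible region:
  z(0, 0) = 0
  z(5, 0) = 35
  z(2, 3) = 41  ←
  z(0, 3.667) = 33
The maximum is at x1 = 2, x2 = 3.

(2, 3)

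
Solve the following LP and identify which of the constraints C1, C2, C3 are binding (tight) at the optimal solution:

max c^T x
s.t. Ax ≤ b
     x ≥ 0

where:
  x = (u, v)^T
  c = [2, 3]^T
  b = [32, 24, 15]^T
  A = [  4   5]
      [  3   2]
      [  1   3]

At u = 3, v = 4, compute slack b - a·x for each constraint:
  C1: 32 − 32 = 0  (binding)
  C2: 24 − 17 = 7  (slack)
  C3: 15 − 15 = 0  (binding)

Optimal: u = 3, v = 4
Binding: C1, C3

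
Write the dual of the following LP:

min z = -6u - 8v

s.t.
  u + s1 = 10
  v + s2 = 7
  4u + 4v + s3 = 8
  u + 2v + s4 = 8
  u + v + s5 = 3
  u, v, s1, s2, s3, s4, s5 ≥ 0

Primal min cᵀx s.t. Ax ≤ b, x ≥ 0  →  Dual max −bᵀy s.t. Aᵀy ≥ −c, y ≥ 0.

Maximize: z = -10y1 - 7y2 - 8y3 - 8y4 - 3y5

Subject to:
  y1 + 4y3 + y4 + y5 ≥ 6
  y2 + 4y3 + 2y4 + y5 ≥ 8
  y1, y2, y3, y4, y5 ≥ 0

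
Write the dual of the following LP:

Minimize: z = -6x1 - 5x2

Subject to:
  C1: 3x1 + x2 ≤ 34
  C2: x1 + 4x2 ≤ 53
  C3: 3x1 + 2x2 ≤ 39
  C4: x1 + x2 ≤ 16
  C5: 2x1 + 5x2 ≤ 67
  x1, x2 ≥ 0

Primal min cᵀx s.t. Ax ≤ b, x ≥ 0  →  Dual max −bᵀy s.t. Aᵀy ≥ −c, y ≥ 0.

Maximize: z = -34y1 - 53y2 - 39y3 - 16y4 - 67y5

Subject to:
  3y1 + y2 + 3y3 + y4 + 2y5 ≥ 6
  y1 + 4y2 + 2y3 + y4 + 5y5 ≥ 5
  y1, y2, y3, y4, y5 ≥ 0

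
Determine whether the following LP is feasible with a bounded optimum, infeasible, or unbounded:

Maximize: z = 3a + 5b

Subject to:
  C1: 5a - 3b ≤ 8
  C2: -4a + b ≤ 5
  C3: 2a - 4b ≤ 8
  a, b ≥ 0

Unbounded (objective can increase without bound)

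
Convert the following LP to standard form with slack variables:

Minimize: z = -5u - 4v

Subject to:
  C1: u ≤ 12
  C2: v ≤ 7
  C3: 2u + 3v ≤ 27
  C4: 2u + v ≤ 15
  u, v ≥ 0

min z = -5u - 4v

s.t.
  u + s1 = 12
  v + s2 = 7
  2u + 3v + s3 = 27
  2u + v + s4 = 15
  u, v, s1, s2, s3, s4 ≥ 0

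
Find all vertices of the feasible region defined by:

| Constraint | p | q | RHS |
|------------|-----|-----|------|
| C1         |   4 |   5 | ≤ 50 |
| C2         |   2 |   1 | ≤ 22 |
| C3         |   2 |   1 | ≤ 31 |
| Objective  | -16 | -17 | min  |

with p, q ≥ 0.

(0, 0), (11, 0), (10, 2), (0, 10)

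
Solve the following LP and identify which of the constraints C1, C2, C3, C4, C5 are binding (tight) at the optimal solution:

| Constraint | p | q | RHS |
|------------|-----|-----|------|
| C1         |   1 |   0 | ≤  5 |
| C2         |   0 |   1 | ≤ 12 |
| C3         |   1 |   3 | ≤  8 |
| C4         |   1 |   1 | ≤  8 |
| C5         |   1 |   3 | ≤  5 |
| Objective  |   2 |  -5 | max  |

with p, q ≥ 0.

At p = 5, q = 0, compute slack b - a·x for each constraint:
  C1: 5 − 5 = 0  (binding)
  C2: 12 − 0 = 12  (slack)
  C3: 8 − 5 = 3  (slack)
  C4: 8 − 5 = 3  (slack)
  C5: 5 − 5 = 0  (binding)

Optimal: p = 5, q = 0
Binding: C1, C5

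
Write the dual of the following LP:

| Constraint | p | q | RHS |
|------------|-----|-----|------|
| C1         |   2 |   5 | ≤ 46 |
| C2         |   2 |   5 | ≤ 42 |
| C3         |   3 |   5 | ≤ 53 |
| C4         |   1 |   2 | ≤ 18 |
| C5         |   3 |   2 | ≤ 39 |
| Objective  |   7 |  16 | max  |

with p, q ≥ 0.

Primal max cᵀx s.t. Ax ≤ b, x ≥ 0  →  Dual min bᵀy s.t. Aᵀy ≥ c, y ≥ 0.

Minimize: z = 46y1 + 42y2 + 53y3 + 18y4 + 39y5

Subject to:
  2y1 + 2y2 + 3y3 + y4 + 3y5 ≥ 7
  5y1 + 5y2 + 5y3 + 2y4 + 2y5 ≥ 16
  y1, y2, y3, y4, y5 ≥ 0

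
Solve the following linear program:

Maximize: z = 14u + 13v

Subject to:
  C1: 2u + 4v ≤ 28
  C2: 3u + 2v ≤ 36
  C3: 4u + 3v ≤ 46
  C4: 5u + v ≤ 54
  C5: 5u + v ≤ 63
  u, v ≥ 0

Evaluate the objective at each vertex of the feasible region:
  z(0, 0) = 0
  z(10.8, 0) = 151.2
  z(10.55, 1.273) = 164.2
  z(10, 2) = 166  ←
  z(0, 7) = 91
The maximum is at u = 10, v = 2.

u = 10, v = 2, z = 166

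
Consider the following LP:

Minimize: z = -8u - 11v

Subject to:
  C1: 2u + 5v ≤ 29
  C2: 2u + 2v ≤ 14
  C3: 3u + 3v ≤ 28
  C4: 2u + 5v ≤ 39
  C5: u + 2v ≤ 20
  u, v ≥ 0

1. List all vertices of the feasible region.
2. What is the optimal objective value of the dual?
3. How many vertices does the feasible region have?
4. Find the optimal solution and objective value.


1. (0, 0), (7, 0), (2, 5), (0, 5.8)
2. -71
3. 4
4. u = 2, v = 5, z = -71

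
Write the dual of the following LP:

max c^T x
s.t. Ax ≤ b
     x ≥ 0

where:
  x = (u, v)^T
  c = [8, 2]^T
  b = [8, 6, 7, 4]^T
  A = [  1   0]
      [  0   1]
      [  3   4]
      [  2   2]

Primal max cᵀx s.t. Ax ≤ b, x ≥ 0  →  Dual min bᵀy s.t. Aᵀy ≥ c, y ≥ 0.

Minimize: z = 8y1 + 6y2 + 7y3 + 4y4

Subject to:
  y1 + 3y3 + 2y4 ≥ 8
  y2 + 4y3 + 2y4 ≥ 2
  y1, y2, y3, y4 ≥ 0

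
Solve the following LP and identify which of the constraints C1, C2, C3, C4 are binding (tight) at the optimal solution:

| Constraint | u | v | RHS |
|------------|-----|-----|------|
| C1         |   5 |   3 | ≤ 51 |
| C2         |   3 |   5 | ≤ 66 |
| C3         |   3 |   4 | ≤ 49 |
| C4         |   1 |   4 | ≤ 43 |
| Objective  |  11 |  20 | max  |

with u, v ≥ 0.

At u = 3, v = 10, compute slack b - a·x for each constraint:
  C1: 51 − 45 = 6  (slack)
  C2: 66 − 59 = 7  (slack)
  C3: 49 − 49 = 0  (binding)
  C4: 43 − 43 = 0  (binding)

Optimal: u = 3, v = 10
Binding: C3, C4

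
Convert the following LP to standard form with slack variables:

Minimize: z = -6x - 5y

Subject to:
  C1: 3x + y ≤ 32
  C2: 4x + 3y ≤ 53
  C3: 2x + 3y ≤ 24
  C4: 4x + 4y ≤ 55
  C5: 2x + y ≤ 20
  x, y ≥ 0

min z = -6x - 5y

s.t.
  3x + y + s1 = 32
  4x + 3y + s2 = 53
  2x + 3y + s3 = 24
  4x + 4y + s4 = 55
  2x + y + s5 = 20
  x, y, s1, s2, s3, s4, s5 ≥ 0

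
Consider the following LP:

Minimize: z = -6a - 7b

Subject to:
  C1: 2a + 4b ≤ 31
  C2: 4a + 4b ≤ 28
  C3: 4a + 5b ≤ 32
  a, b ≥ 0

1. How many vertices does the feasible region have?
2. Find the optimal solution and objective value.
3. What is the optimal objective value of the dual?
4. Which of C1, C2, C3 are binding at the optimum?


1. 4
2. a = 3, b = 4, z = -46
3. -46
4. C2, C3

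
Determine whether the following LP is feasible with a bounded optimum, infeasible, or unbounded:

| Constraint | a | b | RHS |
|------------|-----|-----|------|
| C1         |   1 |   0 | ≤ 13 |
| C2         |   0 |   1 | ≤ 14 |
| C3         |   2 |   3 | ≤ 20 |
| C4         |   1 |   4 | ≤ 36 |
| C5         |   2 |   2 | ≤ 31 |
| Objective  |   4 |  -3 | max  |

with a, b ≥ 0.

Feasible with a bounded optimal solution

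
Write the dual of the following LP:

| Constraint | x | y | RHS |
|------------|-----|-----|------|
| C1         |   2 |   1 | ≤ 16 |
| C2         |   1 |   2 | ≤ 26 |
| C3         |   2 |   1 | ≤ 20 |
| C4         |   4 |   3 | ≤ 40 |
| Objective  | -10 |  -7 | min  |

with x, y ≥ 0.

Primal min cᵀx s.t. Ax ≤ b, x ≥ 0  →  Dual max −bᵀy s.t. Aᵀy ≥ −c, y ≥ 0.

Maximize: z = -16y1 - 26y2 - 20y3 - 40y4

Subject to:
  2y1 + y2 + 2y3 + 4y4 ≥ 10
  y1 + 2y2 + y3 + 3y4 ≥ 7
  y1, y2, y3, y4 ≥ 0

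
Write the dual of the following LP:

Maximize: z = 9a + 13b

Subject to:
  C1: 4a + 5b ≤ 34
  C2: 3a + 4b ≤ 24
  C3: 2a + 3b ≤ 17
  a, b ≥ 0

Primal max cᵀx s.t. Ax ≤ b, x ≥ 0  →  Dual min bᵀy s.t. Aᵀy ≥ c, y ≥ 0.

Minimize: z = 34y1 + 24y2 + 17y3

Subject to:
  4y1 + 3y2 + 2y3 ≥ 9
  5y1 + 4y2 + 3y3 ≥ 13
  y1, y2, y3 ≥ 0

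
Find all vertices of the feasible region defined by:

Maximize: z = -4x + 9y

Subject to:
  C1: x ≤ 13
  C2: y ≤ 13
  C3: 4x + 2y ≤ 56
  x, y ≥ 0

(0, 0), (13, 0), (13, 2), (7.5, 13), (0, 13)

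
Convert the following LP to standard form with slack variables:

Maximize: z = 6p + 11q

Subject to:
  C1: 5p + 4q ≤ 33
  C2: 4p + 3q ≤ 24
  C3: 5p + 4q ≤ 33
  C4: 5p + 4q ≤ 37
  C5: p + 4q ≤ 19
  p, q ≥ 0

max z = 6p + 11q

s.t.
  5p + 4q + s1 = 33
  4p + 3q + s2 = 24
  5p + 4q + s3 = 33
  5p + 4q + s4 = 37
  p + 4q + s5 = 19
  p, q, s1, s2, s3, s4, s5 ≥ 0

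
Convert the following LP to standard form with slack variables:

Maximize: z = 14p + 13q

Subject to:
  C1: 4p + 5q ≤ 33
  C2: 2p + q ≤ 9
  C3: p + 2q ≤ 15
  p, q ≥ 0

max z = 14p + 13q

s.t.
  4p + 5q + s1 = 33
  2p + q + s2 = 9
  p + 2q + s3 = 15
  p, q, s1, s2, s3 ≥ 0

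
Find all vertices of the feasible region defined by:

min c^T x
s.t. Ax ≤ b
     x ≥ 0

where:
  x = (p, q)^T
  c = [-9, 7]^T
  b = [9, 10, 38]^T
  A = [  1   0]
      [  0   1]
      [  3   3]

(0, 0), (9, 0), (9, 3.667), (2.667, 10), (0, 10)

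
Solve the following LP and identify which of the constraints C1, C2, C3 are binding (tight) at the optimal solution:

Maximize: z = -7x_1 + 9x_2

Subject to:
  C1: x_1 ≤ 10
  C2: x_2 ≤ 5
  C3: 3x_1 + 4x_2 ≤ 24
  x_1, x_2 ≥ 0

At x_1 = 0, x_2 = 5, compute slack b - a·x for each constraint:
  C1: 10 − 0 = 10  (slack)
  C2: 5 − 5 = 0  (binding)
  C3: 24 − 20 = 4  (slack)

Optimal: x_1 = 0, x_2 = 5
Binding: C2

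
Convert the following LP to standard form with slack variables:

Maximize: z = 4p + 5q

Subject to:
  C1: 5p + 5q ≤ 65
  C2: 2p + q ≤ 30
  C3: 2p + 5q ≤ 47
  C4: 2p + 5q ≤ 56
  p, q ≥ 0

max z = 4p + 5q

s.t.
  5p + 5q + s1 = 65
  2p + q + s2 = 30
  2p + 5q + s3 = 47
  2p + 5q + s4 = 56
  p, q, s1, s2, s3, s4 ≥ 0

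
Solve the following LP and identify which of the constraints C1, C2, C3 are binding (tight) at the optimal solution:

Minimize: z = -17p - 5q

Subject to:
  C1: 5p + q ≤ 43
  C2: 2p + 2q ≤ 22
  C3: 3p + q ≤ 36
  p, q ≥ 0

At p = 8, q = 3, compute slack b - a·x for each constraint:
  C1: 43 − 43 = 0  (binding)
  C2: 22 − 22 = 0  (binding)
  C3: 36 − 27 = 9  (slack)

Optimal: p = 8, q = 3
Binding: C1, C2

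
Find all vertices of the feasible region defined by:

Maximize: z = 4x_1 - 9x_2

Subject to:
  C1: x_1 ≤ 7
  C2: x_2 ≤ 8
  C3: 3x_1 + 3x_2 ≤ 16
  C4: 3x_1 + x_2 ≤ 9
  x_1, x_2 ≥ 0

(0, 0), (3, 0), (1.833, 3.5), (0, 5.333)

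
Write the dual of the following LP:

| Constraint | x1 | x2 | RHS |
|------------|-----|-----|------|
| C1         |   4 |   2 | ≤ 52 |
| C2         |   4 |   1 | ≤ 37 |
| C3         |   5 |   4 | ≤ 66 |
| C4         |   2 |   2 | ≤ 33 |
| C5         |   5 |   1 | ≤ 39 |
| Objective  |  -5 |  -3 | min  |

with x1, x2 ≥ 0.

Primal min cᵀx s.t. Ax ≤ b, x ≥ 0  →  Dual max −bᵀy s.t. Aᵀy ≥ −c, y ≥ 0.

Maximize: z = -52y1 - 37y2 - 66y3 - 33y4 - 39y5

Subject to:
  4y1 + 4y2 + 5y3 + 2y4 + 5y5 ≥ 5
  2y1 + y2 + 4y3 + 2y4 + y5 ≥ 3
  y1, y2, y3, y4, y5 ≥ 0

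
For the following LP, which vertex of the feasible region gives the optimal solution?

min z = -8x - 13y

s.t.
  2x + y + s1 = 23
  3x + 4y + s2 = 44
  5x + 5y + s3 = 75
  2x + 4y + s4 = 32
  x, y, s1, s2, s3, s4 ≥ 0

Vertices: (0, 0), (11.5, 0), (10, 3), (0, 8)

Evaluate the objective at each vertex of the feasible region:
  z(0, 0) = 0
  z(11.5, 0) = -92
  z(10, 3) = -119  ←
  z(0, 8) = -104
The minimum is at x = 10, y = 3.

(10, 3)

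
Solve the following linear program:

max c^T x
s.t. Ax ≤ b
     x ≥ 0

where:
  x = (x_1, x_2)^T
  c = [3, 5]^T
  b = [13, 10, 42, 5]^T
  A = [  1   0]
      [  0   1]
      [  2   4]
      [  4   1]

Evaluate the objective at each vertex of the feasible region:
  z(0, 0) = 0
  z(1.25, 0) = 3.75
  z(0, 5) = 25  ←
The maximum is at x_1 = 0, x_2 = 5.

x_1 = 0, x_2 = 5, z = 25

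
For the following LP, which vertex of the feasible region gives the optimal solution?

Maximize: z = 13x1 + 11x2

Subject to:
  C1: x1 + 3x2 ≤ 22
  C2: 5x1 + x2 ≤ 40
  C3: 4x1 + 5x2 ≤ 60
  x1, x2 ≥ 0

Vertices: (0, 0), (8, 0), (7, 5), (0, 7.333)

Evaluate the objective at each vertex of the feasible region:
  z(0, 0) = 0
  z(8, 0) = 104
  z(7, 5) = 146  ←
  z(0, 7.333) = 80.67
The maximum is at x1 = 7, x2 = 5.

(7, 5)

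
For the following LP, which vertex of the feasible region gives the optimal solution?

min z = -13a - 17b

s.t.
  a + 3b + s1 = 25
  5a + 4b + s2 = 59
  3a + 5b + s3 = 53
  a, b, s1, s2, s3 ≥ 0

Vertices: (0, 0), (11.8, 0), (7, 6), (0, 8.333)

Evaluate the objective at each vertex of the feasible region:
  z(0, 0) = 0
  z(11.8, 0) = -153.4
  z(7, 6) = -193  ←
  z(0, 8.333) = -141.7
The minimum is at a = 7, b = 6.

(7, 6)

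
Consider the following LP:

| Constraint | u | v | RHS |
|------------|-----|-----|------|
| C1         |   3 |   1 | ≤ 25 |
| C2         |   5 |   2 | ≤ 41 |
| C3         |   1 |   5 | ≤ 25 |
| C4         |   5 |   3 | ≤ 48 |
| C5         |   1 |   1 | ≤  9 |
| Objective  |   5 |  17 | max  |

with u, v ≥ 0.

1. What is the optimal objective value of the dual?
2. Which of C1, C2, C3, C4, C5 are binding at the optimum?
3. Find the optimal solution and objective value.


1. 93
2. C3, C5
3. u = 5, v = 4, z = 93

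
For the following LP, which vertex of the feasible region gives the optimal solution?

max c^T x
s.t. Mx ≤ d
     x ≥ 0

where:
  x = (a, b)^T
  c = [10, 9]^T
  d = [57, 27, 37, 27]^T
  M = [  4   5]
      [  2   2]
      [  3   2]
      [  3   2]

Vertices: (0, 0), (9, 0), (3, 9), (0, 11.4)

Evaluate the objective at each vertex of the feasible region:
  z(0, 0) = 0
  z(9, 0) = 90
  z(3, 9) = 111  ←
  z(0, 11.4) = 102.6
The maximum is at a = 3, b = 9.

(3, 9)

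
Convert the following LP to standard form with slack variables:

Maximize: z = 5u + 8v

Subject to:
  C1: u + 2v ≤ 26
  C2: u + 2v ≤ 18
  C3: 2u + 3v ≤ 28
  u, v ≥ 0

max z = 5u + 8v

s.t.
  u + 2v + s1 = 26
  u + 2v + s2 = 18
  2u + 3v + s3 = 28
  u, v, s1, s2, s3 ≥ 0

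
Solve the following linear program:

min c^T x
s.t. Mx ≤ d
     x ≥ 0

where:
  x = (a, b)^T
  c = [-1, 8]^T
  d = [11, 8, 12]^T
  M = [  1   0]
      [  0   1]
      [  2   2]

Evaluate the objective at each vertex of the feasible region:
  z(0, 0) = 0
  z(6, 0) = -6  ←
  z(0, 6) = 48
The minimum is at a = 6, b = 0.

a = 6, b = 0, z = -6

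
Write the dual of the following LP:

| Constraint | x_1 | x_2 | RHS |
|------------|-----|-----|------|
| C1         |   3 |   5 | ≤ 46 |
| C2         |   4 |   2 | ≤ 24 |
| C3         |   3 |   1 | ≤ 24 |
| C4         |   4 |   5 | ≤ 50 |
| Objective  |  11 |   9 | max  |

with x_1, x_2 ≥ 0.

Primal max cᵀx s.t. Ax ≤ b, x ≥ 0  →  Dual min bᵀy s.t. Aᵀy ≥ c, y ≥ 0.

Minimize: z = 46y1 + 24y2 + 24y3 + 50y4

Subject to:
  3y1 + 4y2 + 3y3 + 4y4 ≥ 11
  5y1 + 2y2 + y3 + 5y4 ≥ 9
  y1, y2, y3, y4 ≥ 0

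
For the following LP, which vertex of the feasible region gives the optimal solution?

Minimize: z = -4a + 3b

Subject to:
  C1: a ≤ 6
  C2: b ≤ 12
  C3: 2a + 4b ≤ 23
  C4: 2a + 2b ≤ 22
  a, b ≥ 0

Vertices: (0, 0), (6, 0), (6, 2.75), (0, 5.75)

Evaluate the objective at each vertex of the feasible region:
  z(0, 0) = 0
  z(6, 0) = -24  ←
  z(6, 2.75) = -15.75
  z(0, 5.75) = 17.25
The minimum is at a = 6, b = 0.

(6, 0)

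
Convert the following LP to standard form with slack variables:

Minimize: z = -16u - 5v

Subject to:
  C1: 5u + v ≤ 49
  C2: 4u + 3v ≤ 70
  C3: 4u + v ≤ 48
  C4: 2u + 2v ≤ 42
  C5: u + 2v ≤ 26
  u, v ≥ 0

min z = -16u - 5v

s.t.
  5u + v + s1 = 49
  4u + 3v + s2 = 70
  4u + v + s3 = 48
  2u + 2v + s4 = 42
  u + 2v + s5 = 26
  u, v, s1, s2, s3, s4, s5 ≥ 0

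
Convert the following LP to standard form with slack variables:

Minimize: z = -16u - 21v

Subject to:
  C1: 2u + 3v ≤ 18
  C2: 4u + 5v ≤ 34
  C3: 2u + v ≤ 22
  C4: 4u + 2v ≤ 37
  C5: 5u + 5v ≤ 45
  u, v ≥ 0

min z = -16u - 21v

s.t.
  2u + 3v + s1 = 18
  4u + 5v + s2 = 34
  2u + v + s3 = 22
  4u + 2v + s4 = 37
  5u + 5v + s5 = 45
  u, v, s1, s2, s3, s4, s5 ≥ 0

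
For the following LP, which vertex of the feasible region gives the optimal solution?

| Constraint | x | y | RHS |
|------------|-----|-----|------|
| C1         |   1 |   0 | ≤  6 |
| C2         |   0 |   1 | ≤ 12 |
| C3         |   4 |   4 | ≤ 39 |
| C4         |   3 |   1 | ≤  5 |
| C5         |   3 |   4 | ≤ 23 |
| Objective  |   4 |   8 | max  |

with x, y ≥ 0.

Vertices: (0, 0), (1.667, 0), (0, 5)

Evaluate the objective at each vertex of the feasible region:
  z(0, 0) = 0
  z(1.667, 0) = 6.667
  z(0, 5) = 40  ←
The maximum is at x = 0, y = 5.

(0, 5)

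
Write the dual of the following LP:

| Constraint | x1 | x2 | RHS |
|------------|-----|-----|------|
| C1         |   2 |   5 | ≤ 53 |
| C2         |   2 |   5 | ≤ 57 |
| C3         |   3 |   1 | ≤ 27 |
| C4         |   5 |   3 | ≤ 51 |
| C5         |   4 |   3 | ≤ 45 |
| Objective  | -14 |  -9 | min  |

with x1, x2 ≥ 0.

Primal min cᵀx s.t. Ax ≤ b, x ≥ 0  →  Dual max −bᵀy s.t. Aᵀy ≥ −c, y ≥ 0.

Maximize: z = -53y1 - 57y2 - 27y3 - 51y4 - 45y5

Subject to:
  2y1 + 2y2 + 3y3 + 5y4 + 4y5 ≥ 14
  5y1 + 5y2 + y3 + 3y4 + 3y5 ≥ 9
  y1, y2, y3, y4, y5 ≥ 0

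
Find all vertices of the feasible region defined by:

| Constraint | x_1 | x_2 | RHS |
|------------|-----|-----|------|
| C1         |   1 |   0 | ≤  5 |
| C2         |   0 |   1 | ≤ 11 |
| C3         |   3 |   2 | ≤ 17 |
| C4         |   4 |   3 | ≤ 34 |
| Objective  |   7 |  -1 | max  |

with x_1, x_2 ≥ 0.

(0, 0), (5, 0), (5, 1), (0, 8.5)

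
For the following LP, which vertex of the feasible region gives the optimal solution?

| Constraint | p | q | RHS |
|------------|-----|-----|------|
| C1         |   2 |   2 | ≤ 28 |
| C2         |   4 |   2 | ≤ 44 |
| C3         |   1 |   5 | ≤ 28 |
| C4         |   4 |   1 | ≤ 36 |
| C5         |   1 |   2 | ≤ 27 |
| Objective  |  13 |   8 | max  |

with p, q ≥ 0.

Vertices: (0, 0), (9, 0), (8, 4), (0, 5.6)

Evaluate the objective at each vertex of the feasible region:
  z(0, 0) = 0
  z(9, 0) = 117
  z(8, 4) = 136  ←
  z(0, 5.6) = 44.8
The maximum is at p = 8, q = 4.

(8, 4)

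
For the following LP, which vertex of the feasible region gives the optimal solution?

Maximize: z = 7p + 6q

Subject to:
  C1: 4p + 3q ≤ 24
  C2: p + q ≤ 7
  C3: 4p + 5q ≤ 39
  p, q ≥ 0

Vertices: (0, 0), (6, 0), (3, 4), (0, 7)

Evaluate the objective at each vertex of the feasible region:
  z(0, 0) = 0
  z(6, 0) = 42
  z(3, 4) = 45  ←
  z(0, 7) = 42
The maximum is at p = 3, q = 4.

(3, 4)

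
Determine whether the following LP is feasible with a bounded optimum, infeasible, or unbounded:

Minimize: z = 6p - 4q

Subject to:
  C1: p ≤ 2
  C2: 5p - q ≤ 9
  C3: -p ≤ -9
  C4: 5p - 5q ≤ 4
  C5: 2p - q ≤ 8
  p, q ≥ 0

Infeasible (no feasible solution exists)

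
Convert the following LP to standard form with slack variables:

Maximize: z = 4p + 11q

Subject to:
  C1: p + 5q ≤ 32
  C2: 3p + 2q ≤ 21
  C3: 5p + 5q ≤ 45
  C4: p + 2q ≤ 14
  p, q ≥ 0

max z = 4p + 11q

s.t.
  p + 5q + s1 = 32
  3p + 2q + s2 = 21
  5p + 5q + s3 = 45
  p + 2q + s4 = 14
  p, q, s1, s2, s3, s4 ≥ 0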